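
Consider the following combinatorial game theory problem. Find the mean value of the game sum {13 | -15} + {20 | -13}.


G1 = {13 | -15}, G2 = {20 | -13}
Each is a switch {a | b} with numbers a > b; its mean value is (a + b)/2, and mean value is additive over game sums: m(G1 + G2) = m(G1) + m(G2).
Mean of G1 = (13 + (-15))/2 = -2/2 = -1
Mean of G2 = (20 + (-13))/2 = 7/2 = 7/2
Mean of G1 + G2 = -1 + 7/2 = 5/2

5/2


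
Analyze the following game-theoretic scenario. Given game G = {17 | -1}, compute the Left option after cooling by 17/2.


Original game: {17 | -1} (a switch {a | b} with a > b).
Cooling by t (for t below the temperature (a - b)/2 = 9) taxes each move by t: {a | b} cooled by t is {a - t | b + t}.
Cooling amount: t = 17/2
Cooled Left option: 17 - 17/2 = 17/2
Cooled Right option: -1 + 17/2 = 15/2
Cooled game: {17/2 | 15/2}
Left option = 17/2

17/2


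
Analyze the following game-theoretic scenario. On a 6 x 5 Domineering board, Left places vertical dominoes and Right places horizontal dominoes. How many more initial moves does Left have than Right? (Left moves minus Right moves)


Board is 6 x 5 (rows x cols).
Left (vertical) placements: (rows-1) * cols = 5 * 5 = 25
Right (horizontal) placements: rows * (cols-1) = 6 * 4 = 24
Advantage = Left - Right = 25 - 24 = 1

1


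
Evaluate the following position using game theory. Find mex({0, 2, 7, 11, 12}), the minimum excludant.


Set = {0, 2, 7, 11, 12}
0 is in the set.
1 is NOT in the set. This is the mex.
mex = 1

1


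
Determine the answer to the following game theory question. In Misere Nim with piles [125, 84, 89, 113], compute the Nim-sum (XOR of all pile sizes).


We need the XOR (exclusive or) of all pile sizes.
After XOR-ing pile 1 (size 125): 0 XOR 125 = 125
After XOR-ing pile 2 (size 84): 125 XOR 84 = 41
After XOR-ing pile 3 (size 89): 41 XOR 89 = 112
After XOR-ing pile 4 (size 113): 112 XOR 113 = 1
The Nim-value of this position is 1.

1


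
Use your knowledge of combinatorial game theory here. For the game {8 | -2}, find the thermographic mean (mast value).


Game = {8 | -2}, a switch {a | b} with numbers a > b.
Its thermograph has left wall a - t and right wall b + t, which meet at t = (a - b)/2, where both equal (a + b)/2. So the mast (mean value) is at (a + b)/2.
Mean = (8 + (-2))/2 = 6/2 = 3

3


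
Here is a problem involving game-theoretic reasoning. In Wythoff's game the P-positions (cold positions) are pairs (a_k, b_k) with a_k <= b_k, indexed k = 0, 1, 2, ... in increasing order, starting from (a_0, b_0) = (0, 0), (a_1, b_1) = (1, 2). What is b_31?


By Wythoff's theorem, a_k = floor(k * phi) and b_k = floor(k * phi^2) = a_k + k, where phi = (1 + sqrt(5))/2 is the golden ratio.
phi = (1 + sqrt(5))/2 = 1.618034
phi^2 = phi + 1 = 2.618034
k = 31
k * phi^2 = 31 * 2.618034 = 81.159054
b_31 = floor(k * phi^2) = 81 (check: a_31 + k = 50 + 31 = 81)

81


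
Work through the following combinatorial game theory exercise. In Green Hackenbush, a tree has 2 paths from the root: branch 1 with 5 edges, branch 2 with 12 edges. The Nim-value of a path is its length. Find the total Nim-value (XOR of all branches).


The tree has 2 branches from the ground vertex.
In Green Hackenbush, the Nim-value of a simple path of length k is k.
Branch 1: length 5, Nim-value = 5
Branch 2: length 12, Nim-value = 12
Total Nim-value = XOR of all branch values:
0 XOR 5 = 5
5 XOR 12 = 9
Nim-value of the tree = 9

9


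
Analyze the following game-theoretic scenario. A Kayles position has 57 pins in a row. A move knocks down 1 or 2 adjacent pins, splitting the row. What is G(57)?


Kayles: a move removes 1 or 2 adjacent pins from a contiguous row.
Removing pins from a row of k leaves two independent rows (a, b) with a + b = k - 1 (one pin) or a + b = k - 2 (two pins); an end removal gives a = 0.
By Sprague-Grundy, G(k) = mex{ G(a) XOR G(b) } over all these splits. G(0) = 0.
G(1): splits (0,0):0^0=0 -> mex({0}) = 1
G(2): splits (0,1):0^1=1 (0,0):0^0=0 -> mex({0, 1}) = 2
G(3): splits (0,2):0^2=2 (1,1):1^1=0 (0,1):0^1=1 -> mex({0, 1, 2}) = 3
G(4): splits (0,3):0^3=3 (1,2):1^2=3 (0,2):0^2=2 (1,1):1^1=0 -> mex({0, 2, 3}) = 1
G(5): splits (0,4):0^1=1 (1,3):1^3=2 (2,2):2^2=0 (0,3):0^3=3 (1,2):1^2=3 -> mex({0, 1, 2, 3}) = 4
G(6) = mex({0, 1, 2, 4}) = 3
G(7) = mex({0, 1, 3, 4, 5}) = 2
G(8) = mex({0, 2, 3, 5, 6}) = 1
G(9) = mex({0, 1, 2, 3, 6, 7}) = 4
G(10) = mex({0, 1, 3, 4, 5, 7}) = 2
G(11) = mex({0, 1, 2, 3, 4, 5}) = 6
G(12) = mex({0, 1, 2, 3, 5, 6, 7}) = 4
G(13) = mex({0, 2, 3, 4, 6, 7}) = 1
G(14) = mex({0, 1, 4, 5, 6, 7}) = 2
G(15) = mex({0, 1, 2, 3, 4, 5, 6}) = 7
G(16) = mex({0, 2, 3, 5, 6, 7}) = 1
G(17) = mex({0, 1, 2, 3, 5, 6, 7}) = 4
G(18) = mex({0, 1, 2, 4, 5, 6}) = 3
G(19) = mex({0, 1, 3, 4, 5, 7}) = 2
G(20) = mex({0, 2, 3, 4, 5, 6, 7}) = 1
G(21) = mex({0, 1, 2, 3, 5, 6, 7}) = 4
G(22) = mex({0, 1, 2, 3, 4, 5, 7}) = 6
G(23) = mex({0, 1, 2, 3, 4, 5, 6}) = 7
G(24) = mex({0, 1, 2, 3, 5, 6, 7}) = 4
G(25) = mex({0, 2, 3, 4, 6, 7}) = 1
G(26) = mex({0, 1, 3, 4, 5, 6, 7}) = 2
G(27) = mex({0, 1, 2, 3, 4, 5, 6, 7}) = 8
G(28) = mex({0, 1, 2, 3, 4, 6, 7, 8}) = 5
G(29) = mex({0, 1, 2, 3, 5, 6, 7, 8, 9}) = 4
G(30) = mex({0, 1, 2, 3, 4, 5, 6, 9, 10}) = 7
G(31) = mex({0, 1, 3, 4, 5, 7, 10, 11}) = 2
G(32) = mex({0, 2, 3, 4, 5, 6, 7, 9, 11}) = 1
G(33) = mex({0, 1, 2, 3, 4, 5, 6, 7, 9, 12}) = 8
G(34) = mex({0, 1, 2, 3, 4, 5, 7, 8, 11, 12}) = 6
G(35) = mex({0, 1, 2, 3, 4, 5, 6, 8, 9, 10, 11}) = 7
G(36) = mex({0, 1, 2, 3, 5, 6, 7, 9, 10}) = 4
G(37) = mex({0, 2, 3, 4, 6, 7, 9, 10, 11, 12}) = 1
G(38) = mex({0, 1, 3, 4, 5, 6, 7, 9, 10, 11, 12}) = 2
G(39) = mex({0, 1, 2, 4, 5, 6, 7, 9, 10, 12, 14}) = 3
G(40) = mex({0, 2, 3, 4, 6, 7, 11, 12, 14}) = 1
G(41) = mex({0, 1, 2, 3, 5, 6, 7, 9, 10, 11, 12}) = 4
G(42) = mex({0, 1, 2, 3, 4, 5, 6, 9, 10}) = 7
G(43) = mex({0, 1, 3, 4, 5, 7, 9, 10, 12, 15}) = 2
G(44) = mex({0, 2, 3, 4, 5, 6, 7, 9, 10, 12, 15}) = 1
G(45) = mex({0, 1, 2, 3, 4, 5, 6, 7, 9, 10, 12, 14}) = 8
G(46) = mex({0, 1, 3, 4, 5, 7, 8, 11, 12, 14}) = 2
G(47) = mex({0, 1, 2, 3, 4, 5, 6, 8, 9, 10, 11, 12}) = 7
G(48) = mex({0, 1, 2, 3, 5, 6, 7, 9, 10}) = 4
G(49) = mex({0, 2, 3, 4, 6, 7, 9, 10, 11, 12, 15}) = 1
G(50) = mex({0, 1, 4, 5, 6, 7, 9, 11, 12, 14, 15}) = 2
G(51) = mex({0, 1, 2, 3, 4, 5, 6, 7, 9, 12, 14, 15}) = 8
G(52) = mex({0, 2, 3, 4, 5, 6, 7, 8, 11, 12, 15}) = 1
G(53) = mex({0, 1, 2, 3, 5, 6, 7, 8, 9, 10, 11, 12}) = 4
G(54) = mex({0, 1, 2, 3, 4, 5, 6, 9, 10}) = 7
G(55) = mex({0, 1, 3, 4, 5, 7, 9, 10, 11, 12}) = 2
G(56) = mex({0, 2, 3, 4, 5, 6, 7, 9, 10, 11, 12, 13, 14}) = 1
G(57) = mex({0, 1, 2, 3, 5, 6, 7, 9, 10, 12, 13, 14, 15}) = 4
Therefore G(57) = 4.

4


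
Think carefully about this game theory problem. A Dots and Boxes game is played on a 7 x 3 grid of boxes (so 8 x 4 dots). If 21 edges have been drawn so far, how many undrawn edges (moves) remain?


Grid: 7 x 3 boxes, i.e. 8 rows and 4 columns of dots.
Horizontal edges: (rows + 1) * cols = 8 * 3 = 24
Vertical edges: rows * (cols + 1) = 7 * 4 = 28
Total edges: 24 + 28 = 52
Edges drawn: 21
Remaining: 52 - 21 = 31

31


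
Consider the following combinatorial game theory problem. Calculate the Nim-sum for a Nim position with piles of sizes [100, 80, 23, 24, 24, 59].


We need the XOR (exclusive or) of all pile sizes.
After XOR-ing pile 1 (size 100): 0 XOR 100 = 100
After XOR-ing pile 2 (size 80): 100 XOR 80 = 52
After XOR-ing pile 3 (size 23): 52 XOR 23 = 35
After XOR-ing pile 4 (size 24): 35 XOR 24 = 59
After XOR-ing pile 5 (size 24): 59 XOR 24 = 35
After XOR-ing pile 6 (size 59): 35 XOR 59 = 24
The Nim-value of this position is 24.

24


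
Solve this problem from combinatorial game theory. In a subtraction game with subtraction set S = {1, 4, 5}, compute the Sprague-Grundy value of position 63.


The subtraction set is S = {1, 4, 5}.
G(k) = mex{ G(k - s) : s in S, s <= k }. We compute iteratively: G(0) = 0.
G(1) = mex({0}) = 1
G(2) = mex({1}) = 0
G(3) = mex({0}) = 1
G(4) = mex({0, 1}) = 2
G(5) = mex({0, 1, 2}) = 3
G(6) = mex({0, 1, 3}) = 2
G(7) = mex({0, 1, 2}) = 3
G(8) = mex({1, 2, 3}) = 0
G(9) = mex({0, 2, 3}) = 1
G(10) = mex({1, 2, 3}) = 0
G(11) = mex({0, 2, 3}) = 1
G(12) = mex({0, 1, 3}) = 2
Observe that G(8)..G(12) = 0, 1, 0, 1, 2 repeats G(0)..G(4) = 0, 1, 0, 1, 2.
For k >= max(S) = 5, G(k) is determined by the previous 5 values G(k-5)..G(k-1); a window of 5 consecutive values has recurred shifted by 8, so by induction G(k + 8) = G(k) for all k >= 0: the sequence is periodic from the start with period 8.
One period: G(0..7) = 0, 1, 0, 1, 2, 3, 2, 3.
63 mod 8 = 7, so G(63) = G(7) = 3.

3


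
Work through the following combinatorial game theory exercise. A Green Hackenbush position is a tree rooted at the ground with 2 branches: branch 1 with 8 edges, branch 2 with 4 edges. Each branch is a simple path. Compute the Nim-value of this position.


The tree has 2 branches from the ground vertex.
In Green Hackenbush, the Nim-value of a simple path of length k is k.
Branch 1: length 8, Nim-value = 8
Branch 2: length 4, Nim-value = 4
Total Nim-value = XOR of all branch values:
0 XOR 8 = 8
8 XOR 4 = 12
Nim-value of the tree = 12

12


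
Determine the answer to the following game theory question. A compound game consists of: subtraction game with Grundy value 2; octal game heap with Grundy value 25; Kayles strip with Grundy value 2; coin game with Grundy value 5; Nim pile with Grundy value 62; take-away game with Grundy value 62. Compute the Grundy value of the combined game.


By the Sprague-Grundy theorem, the Grundy value of a sum of games is the XOR of individual Grundy values.
subtraction game: Grundy value = 2. Running XOR: 0 XOR 2 = 2
octal game heap: Grundy value = 25. Running XOR: 2 XOR 25 = 27
Kayles strip: Grundy value = 2. Running XOR: 27 XOR 2 = 25
coin game: Grundy value = 5. Running XOR: 25 XOR 5 = 28
Nim pile: Grundy value = 62. Running XOR: 28 XOR 62 = 34
take-away game: Grundy value = 62. Running XOR: 34 XOR 62 = 28
The combined Grundy value is 28.

28


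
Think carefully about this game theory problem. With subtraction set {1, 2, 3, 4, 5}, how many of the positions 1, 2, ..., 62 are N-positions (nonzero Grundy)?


Subtraction set S = {1, 2, 3, 4, 5}, so G(n) = n mod 6.
G(n) = 0 when n is a multiple of 6.
Multiples of 6 in [1, 62]: 10
N-positions (nonzero Grundy) = 62 - 10 = 52

52


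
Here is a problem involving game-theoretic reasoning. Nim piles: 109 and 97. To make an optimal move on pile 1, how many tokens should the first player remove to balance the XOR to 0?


Piles: 109 and 97
Current XOR: 109 XOR 97 = 12 (non-zero, so this is an N-position).
To make the XOR zero, we need to find a move that balances the piles.
For pile 1 (size 109): target = 109 XOR 12 = 97
We reduce pile 1 from 109 to 97.
Tokens removed: 109 - 97 = 12
Verification: 97 XOR 97 = 0

12


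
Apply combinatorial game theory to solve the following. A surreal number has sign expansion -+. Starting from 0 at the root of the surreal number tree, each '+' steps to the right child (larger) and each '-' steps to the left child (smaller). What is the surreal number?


Sign expansion: -+
Rule: track bounds (lo, hi), initially (-inf, +inf). On '+', the current value becomes lo and we move to the simplest number in (value, hi): value + 1 if hi = +inf, otherwise the midpoint (value + hi)/2. On '-', the current value becomes hi and we move to value - 1 if lo = -inf, otherwise the midpoint (lo + value)/2.
Start at 0.
Step 1: sign = -, move left. Bounds: (-inf, 0). Value = -1
Step 2: sign = +, move right. Bounds: (-1, 0). Value = -1/2
The surreal number with sign expansion -+ is -1/2.

-1/2


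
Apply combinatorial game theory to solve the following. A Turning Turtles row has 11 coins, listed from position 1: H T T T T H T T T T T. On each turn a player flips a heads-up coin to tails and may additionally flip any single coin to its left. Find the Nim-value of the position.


Coins: H T T T T H T T T T T
Key fact: a single head at position k behaves exactly like a Nim heap of size k (turning it to T and optionally flipping a coin at j < k corresponds to moving the heap from k to j, or to 0), and heads combine as a disjunctive sum (two heads at the same place would cancel, matching j XOR j = 0). So the Nim-value is the XOR of the 1-indexed positions of the heads.
Face-up positions (1-indexed): [1, 6]
XOR 0 with 1: 0 XOR 1 = 1
XOR 1 with 6: 1 XOR 6 = 7
Nim-value = 7

7


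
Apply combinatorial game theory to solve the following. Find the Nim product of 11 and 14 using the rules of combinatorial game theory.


Nim multiplication is bilinear over XOR: (u XOR v) * w = (u*w) XOR (v*w).
So we split each operand into its bit components and XOR the pairwise Nim products.
11 = 1 + 2 + 8 (as XOR of powers of 2).
14 = 2 + 4 + 8 (as XOR of powers of 2).
Using the standard Nim-product table on single bits:
  2*2 = 3,   2*4 = 8,   2*8 = 12,
  4*4 = 6,   4*8 = 11,  8*8 = 13,
and  1*x = x (identity), k*l = l*k (commutative).
Pairwise Nim products:
  1 * 2 = 2
  1 * 4 = 4
  1 * 8 = 8
  2 * 2 = 3
  2 * 4 = 8
  2 * 8 = 12
  8 * 2 = 12
  8 * 4 = 11
  8 * 8 = 13
XOR them: 2 XOR 4 XOR 8 XOR 3 XOR 8 XOR 12 XOR 12 XOR 11 XOR 13 = 3.
Result: 11 * 14 = 3 (in Nim).

3


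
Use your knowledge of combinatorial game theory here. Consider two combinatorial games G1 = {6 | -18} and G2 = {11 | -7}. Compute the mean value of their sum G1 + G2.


G1 = {6 | -18}, G2 = {11 | -7}
Each is a switch {a | b} with numbers a > b; its mean value is (a + b)/2, and mean value is additive over game sums: m(G1 + G2) = m(G1) + m(G2).
Mean of G1 = (6 + (-18))/2 = -12/2 = -6
Mean of G2 = (11 + (-7))/2 = 4/2 = 2
Mean of G1 + G2 = -6 + 2 = -4

-4


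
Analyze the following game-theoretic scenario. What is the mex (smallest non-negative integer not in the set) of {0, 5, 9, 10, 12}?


Set = {0, 5, 9, 10, 12}
0 is in the set.
1 is NOT in the set. This is the mex.
mex = 1

1


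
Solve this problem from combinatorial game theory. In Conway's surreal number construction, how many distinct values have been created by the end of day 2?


Day 0: {|} = 0 is born. Count = 1.
Day n: the number of surreal numbers born by day n is 2^(n+1) - 1.
By day 0: 2^1 - 1 = 1
By day 1: 2^2 - 1 = 3
By day 2: 2^3 - 1 = 7
By day 2: 7 surreal numbers.

7


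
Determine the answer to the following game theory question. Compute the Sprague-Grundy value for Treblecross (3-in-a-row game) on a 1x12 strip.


Treblecross: place X on empty cells; 3-in-a-row wins.
Playing within two cells of an existing X lets the opponent win at once, so sensible play treats the cells i-2..i+2 around each X as dead. The player left with no safe cell loses, so this is a normal-play take-away game on strips of safe cells.
Placing X at cell i (0-indexed) of a strip of k safe cells leaves independent strips of sizes max(0, i-2) and max(0, k-i-3). Hence G(k) = mex{ G(max(0,i-2)) XOR G(max(0,k-i-3)) : 0 <= i < k }, with G(0) = 0.
G(1): splits (0,0):0^0=0 -> mex({0}) = 1
G(2): splits (0,0):0^0=0 -> mex({0}) = 1
G(3): splits (0,0):0^0=0 -> mex({0}) = 1
G(4): splits (0,1):0^1=1 (0,0):0^0=0 -> mex({0, 1}) = 2
G(5): splits (0,2):0^1=1 (0,1):0^1=1 (0,0):0^0=0 -> mex({0, 1}) = 2
G(6) = mex({1}) = 0
G(7) = mex({0, 1, 2}) = 3
G(8) = mex({0, 1, 2}) = 3
G(9) = mex({0, 2}) = 1
G(10) = mex({0, 2, 3}) = 1
G(11) = mex({0, 3}) = 1
G(12) = mex({1, 3}) = 0
Therefore G(12) = 0.

0


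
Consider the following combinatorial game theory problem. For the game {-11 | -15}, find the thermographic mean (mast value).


Game = {-11 | -15}, a switch {a | b} with numbers a > b.
Its thermograph has left wall a - t and right wall b + t, which meet at t = (a - b)/2, where both equal (a + b)/2. So the mast (mean value) is at (a + b)/2.
Mean = (-11 + (-15))/2 = -26/2 = -13

-13


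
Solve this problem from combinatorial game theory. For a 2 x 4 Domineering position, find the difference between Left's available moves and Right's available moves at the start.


Board is 2 x 4 (rows x cols).
Left (vertical) placements: (rows-1) * cols = 1 * 4 = 4
Right (horizontal) placements: rows * (cols-1) = 2 * 3 = 6
Advantage = Left - Right = 4 - 6 = -2

-2


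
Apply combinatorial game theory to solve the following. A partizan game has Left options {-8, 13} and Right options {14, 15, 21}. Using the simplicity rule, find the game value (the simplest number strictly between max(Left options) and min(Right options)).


Left options: {-8, 13}, max = 13
Right options: {14, 15, 21}, min = 14
All options are numbers and max(Left) < min(Right), so by the simplicity theorem the value is the simplest (earliest-born) number strictly between 13 and 14.
No integer lies strictly between 13 and 14, so the value is the dyadic rational m/2^k in the interval with the smallest k (then m odd); search k = 1, 2, ...:
Denominator 2: 27/2 lies strictly between 13 and 14 -- found.
The simplest number in the interval is 27/2.
Game value = 27/2

27/2


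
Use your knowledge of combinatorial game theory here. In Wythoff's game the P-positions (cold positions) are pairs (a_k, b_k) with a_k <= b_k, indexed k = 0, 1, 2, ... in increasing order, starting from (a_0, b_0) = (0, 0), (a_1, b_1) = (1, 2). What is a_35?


By Wythoff's theorem, a_k = floor(k * phi) and b_k = floor(k * phi^2) = a_k + k, where phi = (1 + sqrt(5))/2 is the golden ratio.
phi = (1 + sqrt(5))/2 = 1.618034
k = 35
k * phi = 35 * 1.618034 = 56.631190
a_35 = floor(k * phi) = 56

56


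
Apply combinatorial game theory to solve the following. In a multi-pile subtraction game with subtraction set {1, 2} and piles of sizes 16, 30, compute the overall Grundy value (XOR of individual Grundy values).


Subtraction set: {1, 2}
For this subtraction set, G(n) = n mod 3 (period = max + 1 = 3).
Pile 1 (size 16): G(16) = 16 mod 3 = 1
Pile 2 (size 30): G(30) = 30 mod 3 = 0
Total Grundy value = XOR of all: 1 XOR 0 = 1

1


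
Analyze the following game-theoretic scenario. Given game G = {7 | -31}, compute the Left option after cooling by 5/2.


Original game: {7 | -31} (a switch {a | b} with a > b).
Cooling by t (for t below the temperature (a - b)/2 = 19) taxes each move by t: {a | b} cooled by t is {a - t | b + t}.
Cooling amount: t = 5/2
Cooled Left option: 7 - 5/2 = 9/2
Cooled Right option: -31 + 5/2 = -57/2
Cooled game: {9/2 | -57/2}
Left option = 9/2

9/2


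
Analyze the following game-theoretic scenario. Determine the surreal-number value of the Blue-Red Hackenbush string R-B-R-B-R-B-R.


Edges (from ground): R-B-R-B-R-B-R
By Berlekamp's sign-expansion rule, a Blue-Red Hackenbush stalk has the value of the surreal number whose sign sequence is the edge sequence with B -> + and R -> -.
Sign sequence: -+-+-+-
Trace the sign expansion in the surreal number tree, starting from 0:
Edge 1: R (sign -) -> bounds (-inf, 0), value = -1
Edge 2: B (sign +) -> bounds (-1, 0), value = -1/2
Edge 3: R (sign -) -> bounds (-1, -1/2), value = -3/4
Edge 4: B (sign +) -> bounds (-3/4, -1/2), value = -5/8
Edge 5: R (sign -) -> bounds (-3/4, -5/8), value = -11/16
Edge 6: B (sign +) -> bounds (-11/16, -5/8), value = -21/32
Edge 7: R (sign -) -> bounds (-11/16, -21/32), value = -43/64
Game value = -43/64

-43/64


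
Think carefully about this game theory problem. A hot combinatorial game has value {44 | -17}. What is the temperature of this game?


The game is {44 | -17}, a switch {a | b} with numbers a > b.
Cooling {a | b} by t gives {a - t | b + t}, which stops being hot when a - t = b + t, i.e. at t = (a - b)/2. So the temperature of a switch is (a - b)/2.
Temperature = (Left option - Right option) / 2
= (44 - (-17)) / 2
= 61 / 2
= 61/2

61/2


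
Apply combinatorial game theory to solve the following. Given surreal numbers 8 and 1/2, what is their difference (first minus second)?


x = 8, y = 1/2
Converting to common denominator: 2
x = 16/2, y = 1/2
x - y = 8 - 1/2 = 15/2

15/2


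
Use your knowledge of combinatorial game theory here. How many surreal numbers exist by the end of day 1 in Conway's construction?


Day 0: {|} = 0 is born. Count = 1.
Day n: the number of surreal numbers born by day n is 2^(n+1) - 1.
By day 0: 2^1 - 1 = 1
By day 1: 2^2 - 1 = 3
By day 1: 3 surreal numbers.

3


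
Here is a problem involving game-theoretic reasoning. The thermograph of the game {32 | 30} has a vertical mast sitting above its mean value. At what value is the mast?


Game = {32 | 30}, a switch {a | b} with numbers a > b.
Its thermograph has left wall a - t and right wall b + t, which meet at t = (a - b)/2, where both equal (a + b)/2. So the mast (mean value) is at (a + b)/2.
Mean = (32 + (30))/2 = 62/2 = 31

31


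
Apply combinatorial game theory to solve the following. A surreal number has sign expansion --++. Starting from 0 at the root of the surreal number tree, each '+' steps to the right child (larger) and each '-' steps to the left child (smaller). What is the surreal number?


Sign expansion: --++
Rule: track bounds (lo, hi), initially (-inf, +inf). On '+', the current value becomes lo and we move to the simplest number in (value, hi): value + 1 if hi = +inf, otherwise the midpoint (value + hi)/2. On '-', the current value becomes hi and we move to value - 1 if lo = -inf, otherwise the midpoint (lo + value)/2.
Start at 0.
Step 1: sign = -, move left. Bounds: (-inf, 0). Value = -1
Step 2: sign = -, move left. Bounds: (-inf, -1). Value = -2
Step 3: sign = +, move right. Bounds: (-2, -1). Value = -3/2
Step 4: sign = +, move right. Bounds: (-3/2, -1). Value = -5/4
The surreal number with sign expansion --++ is -5/4.

-5/4


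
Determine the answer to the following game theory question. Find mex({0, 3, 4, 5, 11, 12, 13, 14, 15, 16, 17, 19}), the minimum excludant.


Set = {0, 3, 4, 5, 11, 12, 13, 14, 15, 16, 17, 19}
0 is in the set.
1 is NOT in the set. This is the mex.
mex = 1

1


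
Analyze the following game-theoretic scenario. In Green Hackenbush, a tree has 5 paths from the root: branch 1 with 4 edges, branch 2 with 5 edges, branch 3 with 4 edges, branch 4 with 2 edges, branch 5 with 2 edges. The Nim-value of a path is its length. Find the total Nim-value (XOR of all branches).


The tree has 5 branches from the ground vertex.
In Green Hackenbush, the Nim-value of a simple path of length k is k.
Branch 1: length 4, Nim-value = 4
Branch 2: length 5, Nim-value = 5
Branch 3: length 4, Nim-value = 4
Branch 4: length 2, Nim-value = 2
Branch 5: length 2, Nim-value = 2
Total Nim-value = XOR of all branch values:
0 XOR 4 = 4
4 XOR 5 = 1
1 XOR 4 = 5
5 XOR 2 = 7
7 XOR 2 = 5
Nim-value of the tree = 5

5


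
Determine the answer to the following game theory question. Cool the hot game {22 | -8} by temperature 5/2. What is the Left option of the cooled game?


Original game: {22 | -8} (a switch {a | b} with a > b).
Cooling by t (for t below the temperature (a - b)/2 = 15) taxes each move by t: {a | b} cooled by t is {a - t | b + t}.
Cooling amount: t = 5/2
Cooled Left option: 22 - 5/2 = 39/2
Cooled Right option: -8 + 5/2 = -11/2
Cooled game: {39/2 | -11/2}
Left option = 39/2

39/2


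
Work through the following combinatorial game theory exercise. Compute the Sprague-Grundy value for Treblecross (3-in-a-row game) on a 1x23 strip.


Treblecross: place X on empty cells; 3-in-a-row wins.
Playing within two cells of an existing X lets the opponent win at once, so sensible play treats the cells i-2..i+2 around each X as dead. The player left with no safe cell loses, so this is a normal-play take-away game on strips of safe cells.
Placing X at cell i (0-indexed) of a strip of k safe cells leaves independent strips of sizes max(0, i-2) and max(0, k-i-3). Hence G(k) = mex{ G(max(0,i-2)) XOR G(max(0,k-i-3)) : 0 <= i < k }, with G(0) = 0.
G(1): splits (0,0):0^0=0 -> mex({0}) = 1
G(2): splits (0,0):0^0=0 -> mex({0}) = 1
G(3): splits (0,0):0^0=0 -> mex({0}) = 1
G(4): splits (0,1):0^1=1 (0,0):0^0=0 -> mex({0, 1}) = 2
G(5): splits (0,2):0^1=1 (0,1):0^1=1 (0,0):0^0=0 -> mex({0, 1}) = 2
G(6) = mex({1}) = 0
G(7) = mex({0, 1, 2}) = 3
G(8) = mex({0, 1, 2}) = 3
G(9) = mex({0, 2}) = 1
G(10) = mex({0, 2, 3}) = 1
G(11) = mex({0, 3}) = 1
G(12) = mex({1, 3}) = 0
G(13) = mex({0, 1, 2, 3}) = 4
G(14) = mex({0, 1, 2}) = 3
G(15) = mex({0, 1, 2}) = 3
G(16) = mex({0, 1, 2, 4}) = 3
G(17) = mex({0, 1, 3, 4}) = 2
G(18) = mex({0, 1, 3, 4}) = 2
G(19) = mex({0, 1, 3, 5}) = 2
G(20) = mex({0, 1, 2, 3, 5}) = 4
G(21) = mex({0, 1, 2, 3, 5}) = 4
G(22) = mex({1, 2, 6}) = 0
G(23) = mex({0, 1, 2, 3, 4, 6}) = 5
Therefore G(23) = 5.

5


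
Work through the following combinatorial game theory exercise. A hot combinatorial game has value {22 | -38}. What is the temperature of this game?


The game is {22 | -38}, a switch {a | b} with numbers a > b.
Cooling {a | b} by t gives {a - t | b + t}, which stops being hot when a - t = b + t, i.e. at t = (a - b)/2. So the temperature of a switch is (a - b)/2.
Temperature = (Left option - Right option) / 2
= (22 - (-38)) / 2
= 60 / 2
= 30

30


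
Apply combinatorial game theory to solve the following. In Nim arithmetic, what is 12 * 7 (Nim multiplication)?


Nim multiplication is bilinear over XOR: (u XOR v) * w = (u*w) XOR (v*w).
So we split each operand into its bit components and XOR the pairwise Nim products.
12 = 4 + 8 (as XOR of powers of 2).
7 = 1 + 2 + 4 (as XOR of powers of 2).
Using the standard Nim-product table on single bits:
  2*2 = 3,   2*4 = 8,   2*8 = 12,
  4*4 = 6,   4*8 = 11,  8*8 = 13,
and  1*x = x (identity), k*l = l*k (commutative).
Pairwise Nim products:
  4 * 1 = 4
  4 * 2 = 8
  4 * 4 = 6
  8 * 1 = 8
  8 * 2 = 12
  8 * 4 = 11
XOR them: 4 XOR 8 XOR 6 XOR 8 XOR 12 XOR 11 = 5.
Result: 12 * 7 = 5 (in Nim).

5


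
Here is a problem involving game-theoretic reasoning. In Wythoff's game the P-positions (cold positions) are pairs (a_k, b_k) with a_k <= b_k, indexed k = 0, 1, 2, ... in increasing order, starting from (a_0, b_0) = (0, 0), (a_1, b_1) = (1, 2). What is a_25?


By Wythoff's theorem, a_k = floor(k * phi) and b_k = floor(k * phi^2) = a_k + k, where phi = (1 + sqrt(5))/2 is the golden ratio.
phi = (1 + sqrt(5))/2 = 1.618034
k = 25
k * phi = 25 * 1.618034 = 40.450850
a_25 = floor(k * phi) = 40

40


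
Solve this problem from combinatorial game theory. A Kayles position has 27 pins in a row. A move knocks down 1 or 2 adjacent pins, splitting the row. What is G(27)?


Kayles: a move removes 1 or 2 adjacent pins from a contiguous row.
Removing pins from a row of k leaves two independent rows (a, b) with a + b = k - 1 (one pin) or a + b = k - 2 (two pins); an end removal gives a = 0.
By Sprague-Grundy, G(k) = mex{ G(a) XOR G(b) } over all these splits. G(0) = 0.
G(1): splits (0,0):0^0=0 -> mex({0}) = 1
G(2): splits (0,1):0^1=1 (0,0):0^0=0 -> mex({0, 1}) = 2
G(3): splits (0,2):0^2=2 (1,1):1^1=0 (0,1):0^1=1 -> mex({0, 1, 2}) = 3
G(4): splits (0,3):0^3=3 (1,2):1^2=3 (0,2):0^2=2 (1,1):1^1=0 -> mex({0, 2, 3}) = 1
G(5): splits (0,4):0^1=1 (1,3):1^3=2 (2,2):2^2=0 (0,3):0^3=3 (1,2):1^2=3 -> mex({0, 1, 2, 3}) = 4
G(6) = mex({0, 1, 2, 4}) = 3
G(7) = mex({0, 1, 3, 4, 5}) = 2
G(8) = mex({0, 2, 3, 5, 6}) = 1
G(9) = mex({0, 1, 2, 3, 6, 7}) = 4
G(10) = mex({0, 1, 3, 4, 5, 7}) = 2
G(11) = mex({0, 1, 2, 3, 4, 5}) = 6
G(12) = mex({0, 1, 2, 3, 5, 6, 7}) = 4
G(13) = mex({0, 2, 3, 4, 6, 7}) = 1
G(14) = mex({0, 1, 4, 5, 6, 7}) = 2
G(15) = mex({0, 1, 2, 3, 4, 5, 6}) = 7
G(16) = mex({0, 2, 3, 5, 6, 7}) = 1
G(17) = mex({0, 1, 2, 3, 5, 6, 7}) = 4
G(18) = mex({0, 1, 2, 4, 5, 6}) = 3
G(19) = mex({0, 1, 3, 4, 5, 7}) = 2
G(20) = mex({0, 2, 3, 4, 5, 6, 7}) = 1
G(21) = mex({0, 1, 2, 3, 5, 6, 7}) = 4
G(22) = mex({0, 1, 2, 3, 4, 5, 7}) = 6
G(23) = mex({0, 1, 2, 3, 4, 5, 6}) = 7
G(24) = mex({0, 1, 2, 3, 5, 6, 7}) = 4
G(25) = mex({0, 2, 3, 4, 6, 7}) = 1
G(26) = mex({0, 1, 3, 4, 5, 6, 7}) = 2
G(27) = mex({0, 1, 2, 3, 4, 5, 6, 7}) = 8
Therefore G(27) = 8.

8


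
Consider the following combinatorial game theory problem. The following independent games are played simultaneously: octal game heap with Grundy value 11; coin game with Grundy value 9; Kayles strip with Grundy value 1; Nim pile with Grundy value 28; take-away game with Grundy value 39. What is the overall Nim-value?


By the Sprague-Grundy theorem, the Grundy value of a sum of games is the XOR of individual Grundy values.
octal game heap: Grundy value = 11. Running XOR: 0 XOR 11 = 11
coin game: Grundy value = 9. Running XOR: 11 XOR 9 = 2
Kayles strip: Grundy value = 1. Running XOR: 2 XOR 1 = 3
Nim pile: Grundy value = 28. Running XOR: 3 XOR 28 = 31
take-away game: Grundy value = 39. Running XOR: 31 XOR 39 = 56
The combined Grundy value is 56.

56


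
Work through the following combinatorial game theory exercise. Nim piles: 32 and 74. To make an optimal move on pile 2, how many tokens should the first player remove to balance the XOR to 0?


Piles: 32 and 74
Current XOR: 32 XOR 74 = 106 (non-zero, so this is an N-position).
To make the XOR zero, we need to find a move that balances the piles.
For pile 2 (size 74): target = 74 XOR 106 = 32
We reduce pile 2 from 74 to 32.
Tokens removed: 74 - 32 = 42
Verification: 32 XOR 32 = 0

42


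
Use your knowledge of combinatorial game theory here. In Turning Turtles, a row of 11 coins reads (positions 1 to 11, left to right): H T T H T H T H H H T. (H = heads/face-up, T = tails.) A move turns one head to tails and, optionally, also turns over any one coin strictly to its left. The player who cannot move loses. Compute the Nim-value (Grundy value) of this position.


Coins: H T T H T H T H H H T
Key fact: a single head at position k behaves exactly like a Nim heap of size k (turning it to T and optionally flipping a coin at j < k corresponds to moving the heap from k to j, or to 0), and heads combine as a disjunctive sum (two heads at the same place would cancel, matching j XOR j = 0). So the Nim-value is the XOR of the 1-indexed positions of the heads.
Face-up positions (1-indexed): [1, 4, 6, 8, 9, 10]
XOR 0 with 1: 0 XOR 1 = 1
XOR 1 with 4: 1 XOR 4 = 5
XOR 5 with 6: 5 XOR 6 = 3
XOR 3 with 8: 3 XOR 8 = 11
XOR 11 with 9: 11 XOR 9 = 2
XOR 2 with 10: 2 XOR 10 = 8
Nim-value = 8

8


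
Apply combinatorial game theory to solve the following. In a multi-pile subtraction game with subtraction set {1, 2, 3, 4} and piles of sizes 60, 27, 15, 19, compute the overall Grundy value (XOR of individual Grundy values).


Subtraction set: {1, 2, 3, 4}
For this subtraction set, G(n) = n mod 5 (period = max + 1 = 5).
Pile 1 (size 60): G(60) = 60 mod 5 = 0
Pile 2 (size 27): G(27) = 27 mod 5 = 2
Pile 3 (size 15): G(15) = 15 mod 5 = 0
Pile 4 (size 19): G(19) = 19 mod 5 = 4
Total Grundy value = XOR of all: 0 XOR 2 XOR 0 XOR 4 = 6

6


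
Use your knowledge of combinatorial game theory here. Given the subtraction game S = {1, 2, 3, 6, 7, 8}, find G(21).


The subtraction set is S = {1, 2, 3, 6, 7, 8}.
G(k) = mex{ G(k - s) : s in S, s <= k }. We compute iteratively: G(0) = 0.
G(1) = mex({0}) = 1
G(2) = mex({0, 1}) = 2
G(3) = mex({0, 1, 2}) = 3
G(4) = mex({1, 2, 3}) = 0
G(5) = mex({0, 2, 3}) = 1
G(6) = mex({0, 1, 3}) = 2
G(7) = mex({0, 1, 2}) = 3
G(8) = mex({0, 1, 2, 3}) = 4
G(9) = mex({1, 2, 3, 4}) = 0
G(10) = mex({0, 2, 3, 4}) = 1
G(11) = mex({0, 1, 3, 4}) = 2
G(12) = mex({0, 1, 2}) = 3
G(13) = mex({1, 2, 3}) = 0
G(14) = mex({0, 2, 3, 4}) = 1
G(15) = mex({0, 1, 3, 4}) = 2
G(16) = mex({0, 1, 2, 4}) = 3
Observe that G(9)..G(16) = 0, 1, 2, 3, 0, 1, 2, 3 repeats G(0)..G(7) = 0, 1, 2, 3, 0, 1, 2, 3.
For k >= max(S) = 8, G(k) is determined by the previous 8 values G(k-8)..G(k-1); a window of 8 consecutive values has recurred shifted by 9, so by induction G(k + 9) = G(k) for all k >= 0: the sequence is periodic from the start with period 9.
One period: G(0..8) = 0, 1, 2, 3, 0, 1, 2, 3, 4.
21 mod 9 = 3, so G(21) = G(3) = 3.

3


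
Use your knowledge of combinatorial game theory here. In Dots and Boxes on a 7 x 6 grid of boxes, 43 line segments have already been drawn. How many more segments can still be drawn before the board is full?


Grid: 7 x 6 boxes, i.e. 8 rows and 7 columns of dots.
Horizontal edges: (rows + 1) * cols = 8 * 6 = 48
Vertical edges: rows * (cols + 1) = 7 * 7 = 49
Total edges: 48 + 49 = 97
Edges drawn: 43
Remaining: 97 - 43 = 54

54


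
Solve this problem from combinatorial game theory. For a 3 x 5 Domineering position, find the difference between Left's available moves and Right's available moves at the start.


Board is 3 x 5 (rows x cols).
Left (vertical) placements: (rows-1) * cols = 2 * 5 = 10
Right (horizontal) placements: rows * (cols-1) = 3 * 4 = 12
Advantage = Left - Right = 10 - 12 = -2

-2


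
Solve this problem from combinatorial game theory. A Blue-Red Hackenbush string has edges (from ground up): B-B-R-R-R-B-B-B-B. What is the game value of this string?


Edges (from ground): B-B-R-R-R-B-B-B-B
By Berlekamp's sign-expansion rule, a Blue-Red Hackenbush stalk has the value of the surreal number whose sign sequence is the edge sequence with B -> + and R -> -.
Sign sequence: ++---++++
Trace the sign expansion in the surreal number tree, starting from 0:
Edge 1: B (sign +) -> bounds (0, +inf), value = 1
Edge 2: B (sign +) -> bounds (1, +inf), value = 2
Edge 3: R (sign -) -> bounds (1, 2), value = 3/2
Edge 4: R (sign -) -> bounds (1, 3/2), value = 5/4
Edge 5: R (sign -) -> bounds (1, 5/4), value = 9/8
Edge 6: B (sign +) -> bounds (9/8, 5/4), value = 19/16
Edge 7: B (sign +) -> bounds (19/16, 5/4), value = 39/32
Edge 8: B (sign +) -> bounds (39/32, 5/4), value = 79/64
Edge 9: B (sign +) -> bounds (79/64, 5/4), value = 159/128
Game value = 159/128

159/128


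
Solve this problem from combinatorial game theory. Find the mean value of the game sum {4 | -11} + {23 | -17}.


G1 = {4 | -11}, G2 = {23 | -17}
Each is a switch {a | b} with numbers a > b; its mean value is (a + b)/2, and mean value is additive over game sums: m(G1 + G2) = m(G1) + m(G2).
Mean of G1 = (4 + (-11))/2 = -7/2 = -7/2
Mean of G2 = (23 + (-17))/2 = 6/2 = 3
Mean of G1 + G2 = -7/2 + 3 = -1/2

-1/2


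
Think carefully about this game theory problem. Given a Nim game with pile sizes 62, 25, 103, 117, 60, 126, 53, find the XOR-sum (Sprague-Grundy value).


We need the XOR (exclusive or) of all pile sizes.
After XOR-ing pile 1 (size 62): 0 XOR 62 = 62
After XOR-ing pile 2 (size 25): 62 XOR 25 = 39
After XOR-ing pile 3 (size 103): 39 XOR 103 = 64
After XOR-ing pile 4 (size 117): 64 XOR 117 = 53
After XOR-ing pile 5 (size 60): 53 XOR 60 = 9
After XOR-ing pile 6 (size 126): 9 XOR 126 = 119
After XOR-ing pile 7 (size 53): 119 XOR 53 = 66
The Nim-value of this position is 66.

66


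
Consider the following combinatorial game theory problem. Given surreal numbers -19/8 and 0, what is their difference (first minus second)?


x = -19/8, y = 0
Converting to common denominator: 8
x = -19/8, y = 0/8
x - y = -19/8 - 0 = -19/8

-19/8


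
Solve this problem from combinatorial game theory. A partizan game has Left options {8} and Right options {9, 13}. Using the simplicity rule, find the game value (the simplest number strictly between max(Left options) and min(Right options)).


Left options: {8}, max = 8
Right options: {9, 13}, min = 9
All options are numbers and max(Left) < min(Right), so by the simplicity theorem the value is the simplest (earliest-born) number strictly between 8 and 9.
No integer lies strictly between 8 and 9, so the value is the dyadic rational m/2^k in the interval with the smallest k (then m odd); search k = 1, 2, ...:
Denominator 2: 17/2 lies strictly between 8 and 9 -- found.
The simplest number in the interval is 17/2.
Game value = 17/2

17/2


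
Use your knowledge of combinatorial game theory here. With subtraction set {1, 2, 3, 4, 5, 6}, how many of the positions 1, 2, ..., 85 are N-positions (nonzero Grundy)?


Subtraction set S = {1, 2, 3, 4, 5, 6}, so G(n) = n mod 7.
G(n) = 0 when n is a multiple of 7.
Multiples of 7 in [1, 85]: 12
N-positions (nonzero Grundy) = 85 - 12 = 73

73


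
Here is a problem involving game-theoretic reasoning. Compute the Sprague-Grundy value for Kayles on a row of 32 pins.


Kayles: a move removes 1 or 2 adjacent pins from a contiguous row.
Removing pins from a row of k leaves two independent rows (a, b) with a + b = k - 1 (one pin) or a + b = k - 2 (two pins); an end removal gives a = 0.
By Sprague-Grundy, G(k) = mex{ G(a) XOR G(b) } over all these splits. G(0) = 0.
G(1): splits (0,0):0^0=0 -> mex({0}) = 1
G(2): splits (0,1):0^1=1 (0,0):0^0=0 -> mex({0, 1}) = 2
G(3): splits (0,2):0^2=2 (1,1):1^1=0 (0,1):0^1=1 -> mex({0, 1, 2}) = 3
G(4): splits (0,3):0^3=3 (1,2):1^2=3 (0,2):0^2=2 (1,1):1^1=0 -> mex({0, 2, 3}) = 1
G(5): splits (0,4):0^1=1 (1,3):1^3=2 (2,2):2^2=0 (0,3):0^3=3 (1,2):1^2=3 -> mex({0, 1, 2, 3}) = 4
G(6) = mex({0, 1, 2, 4}) = 3
G(7) = mex({0, 1, 3, 4, 5}) = 2
G(8) = mex({0, 2, 3, 5, 6}) = 1
G(9) = mex({0, 1, 2, 3, 6, 7}) = 4
G(10) = mex({0, 1, 3, 4, 5, 7}) = 2
G(11) = mex({0, 1, 2, 3, 4, 5}) = 6
G(12) = mex({0, 1, 2, 3, 5, 6, 7}) = 4
G(13) = mex({0, 2, 3, 4, 6, 7}) = 1
G(14) = mex({0, 1, 4, 5, 6, 7}) = 2
G(15) = mex({0, 1, 2, 3, 4, 5, 6}) = 7
G(16) = mex({0, 2, 3, 5, 6, 7}) = 1
G(17) = mex({0, 1, 2, 3, 5, 6, 7}) = 4
G(18) = mex({0, 1, 2, 4, 5, 6}) = 3
G(19) = mex({0, 1, 3, 4, 5, 7}) = 2
G(20) = mex({0, 2, 3, 4, 5, 6, 7}) = 1
G(21) = mex({0, 1, 2, 3, 5, 6, 7}) = 4
G(22) = mex({0, 1, 2, 3, 4, 5, 7}) = 6
G(23) = mex({0, 1, 2, 3, 4, 5, 6}) = 7
G(24) = mex({0, 1, 2, 3, 5, 6, 7}) = 4
G(25) = mex({0, 2, 3, 4, 6, 7}) = 1
G(26) = mex({0, 1, 3, 4, 5, 6, 7}) = 2
G(27) = mex({0, 1, 2, 3, 4, 5, 6, 7}) = 8
G(28) = mex({0, 1, 2, 3, 4, 6, 7, 8}) = 5
G(29) = mex({0, 1, 2, 3, 5, 6, 7, 8, 9}) = 4
G(30) = mex({0, 1, 2, 3, 4, 5, 6, 9, 10}) = 7
G(31) = mex({0, 1, 3, 4, 5, 7, 10, 11}) = 2
G(32) = mex({0, 2, 3, 4, 5, 6, 7, 9, 11}) = 1
Therefore G(32) = 1.

1


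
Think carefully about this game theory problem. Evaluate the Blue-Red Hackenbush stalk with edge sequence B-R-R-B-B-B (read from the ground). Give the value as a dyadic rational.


Edges (from ground): B-R-R-B-B-B
By Berlekamp's sign-expansion rule, a Blue-Red Hackenbush stalk has the value of the surreal number whose sign sequence is the edge sequence with B -> + and R -> -.
Sign sequence: +--+++
Trace the sign expansion in the surreal number tree, starting from 0:
Edge 1: B (sign +) -> bounds (0, +inf), value = 1
Edge 2: R (sign -) -> bounds (0, 1), value = 1/2
Edge 3: R (sign -) -> bounds (0, 1/2), value = 1/4
Edge 4: B (sign +) -> bounds (1/4, 1/2), value = 3/8
Edge 5: B (sign +) -> bounds (3/8, 1/2), value = 7/16
Edge 6: B (sign +) -> bounds (7/16, 1/2), value = 15/32
Game value = 15/32

15/32


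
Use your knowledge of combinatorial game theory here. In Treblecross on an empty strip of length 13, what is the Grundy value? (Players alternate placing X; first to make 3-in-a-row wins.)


Treblecross: place X on empty cells; 3-in-a-row wins.
Playing within two cells of an existing X lets the opponent win at once, so sensible play treats the cells i-2..i+2 around each X as dead. The player left with no safe cell loses, so this is a normal-play take-away game on strips of safe cells.
Placing X at cell i (0-indexed) of a strip of k safe cells leaves independent strips of sizes max(0, i-2) and max(0, k-i-3). Hence G(k) = mex{ G(max(0,i-2)) XOR G(max(0,k-i-3)) : 0 <= i < k }, with G(0) = 0.
G(1): splits (0,0):0^0=0 -> mex({0}) = 1
G(2): splits (0,0):0^0=0 -> mex({0}) = 1
G(3): splits (0,0):0^0=0 -> mex({0}) = 1
G(4): splits (0,1):0^1=1 (0,0):0^0=0 -> mex({0, 1}) = 2
G(5): splits (0,2):0^1=1 (0,1):0^1=1 (0,0):0^0=0 -> mex({0, 1}) = 2
G(6) = mex({1}) = 0
G(7) = mex({0, 1, 2}) = 3
G(8) = mex({0, 1, 2}) = 3
G(9) = mex({0, 2}) = 1
G(10) = mex({0, 2, 3}) = 1
G(11) = mex({0, 3}) = 1
G(12) = mex({1, 3}) = 0
G(13) = mex({0, 1, 2, 3}) = 4
Therefore G(13) = 4.

4


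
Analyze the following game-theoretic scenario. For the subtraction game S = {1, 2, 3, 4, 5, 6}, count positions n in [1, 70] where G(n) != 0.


Subtraction set S = {1, 2, 3, 4, 5, 6}, so G(n) = n mod 7.
G(n) = 0 when n is a multiple of 7.
Multiples of 7 in [1, 70]: 10
N-positions (nonzero Grundy) = 70 - 10 = 60

60


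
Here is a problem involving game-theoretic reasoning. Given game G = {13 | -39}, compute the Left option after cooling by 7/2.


Original game: {13 | -39} (a switch {a | b} with a > b).
Cooling by t (for t below the temperature (a - b)/2 = 26) taxes each move by t: {a | b} cooled by t is {a - t | b + t}.
Cooling amount: t = 7/2
Cooled Left option: 13 - 7/2 = 19/2
Cooled Right option: -39 + 7/2 = -71/2
Cooled game: {19/2 | -71/2}
Left option = 19/2

19/2
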